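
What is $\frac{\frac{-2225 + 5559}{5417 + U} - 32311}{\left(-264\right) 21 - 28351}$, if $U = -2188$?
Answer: $\frac{20865777}{21889391} \approx 0.95324$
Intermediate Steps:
$\frac{\frac{-2225 + 5559}{5417 + U} - 32311}{\left(-264\right) 21 - 28351} = \frac{\frac{-2225 + 5559}{5417 - 2188} - 32311}{\left(-264\right) 21 - 28351} = \frac{\frac{3334}{3229} - 32311}{-5544 - 28351} = \frac{3334 \cdot \frac{1}{3229} - 32311}{-33895} = \left(\frac{3334}{3229} - 32311\right) \left(- \frac{1}{33895}\right) = \left(- \frac{104328885}{3229}\right) \left(- \frac{1}{33895}\right) = \frac{20865777}{21889391}$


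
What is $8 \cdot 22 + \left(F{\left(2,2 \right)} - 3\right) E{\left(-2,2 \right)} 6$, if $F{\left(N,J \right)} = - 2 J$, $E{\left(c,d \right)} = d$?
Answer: $92$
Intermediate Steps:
$8 \cdot 22 + \left(F{\left(2,2 \right)} - 3\right) E{\left(-2,2 \right)} 6 = 8 \cdot 22 + \left(\left(-2\right) 2 - 3\right) 2 \cdot 6 = 176 + \left(-4 - 3\right) 12 = 176 - 84 = 92$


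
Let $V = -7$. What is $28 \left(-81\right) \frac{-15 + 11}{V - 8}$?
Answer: $- \frac{3024}{5} \approx -604.8$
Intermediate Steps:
$28 \left(-81\right) \frac{-15 + 11}{V - 8} = 28 \left(-81\right) \frac{-15 + 11}{-7 - 8} = - 2268 \left(- \frac{4}{-15}\right) = - 2268 \left(\left(-4\right) \left(- \frac{1}{15}\right)\right) = \left(-2268\right) \frac{4}{15} = - \frac{3024}{5}$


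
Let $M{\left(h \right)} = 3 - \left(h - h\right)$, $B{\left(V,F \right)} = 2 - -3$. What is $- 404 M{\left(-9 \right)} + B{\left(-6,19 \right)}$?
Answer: $-1207$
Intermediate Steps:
$B{\left(V,F \right)} = 5$ ($B{\left(V,F \right)} = 2 + 3 = 5$)
$M{\left(h \right)} = 3$ ($M{\left(h \right)} = 3 - 0 = 3 + 0 = 3$)
$- 404 M{\left(-9 \right)} + B{\left(-6,19 \right)} = \left(-404\right) 3 + 5 = -1212 + 5 = -1207$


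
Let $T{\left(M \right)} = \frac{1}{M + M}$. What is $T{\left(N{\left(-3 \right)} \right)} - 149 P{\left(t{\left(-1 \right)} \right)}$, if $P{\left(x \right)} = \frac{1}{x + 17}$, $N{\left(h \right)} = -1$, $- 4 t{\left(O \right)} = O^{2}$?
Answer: $- \frac{1259}{134} \approx -9.3955$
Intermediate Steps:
$t{\left(O \right)} = - \frac{O^{2}}{4}$
$T{\left(M \right)} = \frac{1}{2 M}$
$P{\left(x \right)} = \frac{1}{17 + x}$
$T{\left(N{\left(-3 \right)} \right)} - 149 P{\left(t{\left(-1 \right)} \right)} = \frac{1}{2 \left(-1\right)} - \frac{149}{17 - \frac{\left(-1\right)^{2}}{4}} = \frac{1}{2} \left(-1\right) - \frac{149}{17 - \frac{1}{4}} = - \frac{1}{2} - \frac{149}{17 - \frac{1}{4}} = - \frac{1}{2} - \frac{149}{\frac{67}{4}} = - \frac{1}{2} - \frac{596}{67} = - \frac{1259}{134}$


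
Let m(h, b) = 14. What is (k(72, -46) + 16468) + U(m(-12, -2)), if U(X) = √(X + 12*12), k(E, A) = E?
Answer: 16540 + √158 ≈ 16553.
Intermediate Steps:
U(X) = √(144 + X) (U(X) = √(X + 144) = √(144 + X))
(k(72, -46) + 16468) + U(m(-12, -2)) = (72 + 16468) + √(144 + 14) = 16540 + √158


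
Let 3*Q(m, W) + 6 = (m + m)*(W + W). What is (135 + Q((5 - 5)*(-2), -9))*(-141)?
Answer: -18753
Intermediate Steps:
Q(m, W) = -2 + 4*W*m/3 (Q(m, W) = -2 + ((m + m)*(W + W))/3 = -2 + ((2*m)*(2*W))/3 = -2 + (4*W*m)/3 = -2 + 4*W*m/3)
(135 + Q((5 - 5)*(-2), -9))*(-141) = (135 + (-2 + (4/3)*(-9)*((5 - 5)*(-2))))*(-141) = (135 + (-2 + (4/3)*(-9)*(0*(-2))))*(-141) = (135 + (-2 + (4/3)*(-9)*0))*(-141) = (135 + (-2 + 0))*(-141) = (135 - 2)*(-141) = 133*(-141) = -18753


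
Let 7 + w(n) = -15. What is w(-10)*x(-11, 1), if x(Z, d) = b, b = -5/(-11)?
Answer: -10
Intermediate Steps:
b = 5/11 (b = -5*(-1/11) = 5/11 ≈ 0.45455)
x(Z, d) = 5/11
w(n) = -22 (w(n) = -7 - 15 = -22)
w(-10)*x(-11, 1) = -22*5/11 = -10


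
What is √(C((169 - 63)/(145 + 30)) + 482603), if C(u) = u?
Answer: 3*√65687713/35 ≈ 694.70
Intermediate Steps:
√(C((169 - 63)/(145 + 30)) + 482603) = √((169 - 63)/(145 + 30) + 482603) = √(106/175 + 482603) = √(84455631/175) = 3*√65687713/35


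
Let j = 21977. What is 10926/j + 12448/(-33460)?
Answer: 23003566/183837605 ≈ 0.12513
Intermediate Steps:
10926/j + 12448/(-33460) = 10926/21977 + 12448/(-33460) = 10926*(1/21977) + 12448*(-1/33460) = 10926/21977 - 3112/8365 = 23003566/183837605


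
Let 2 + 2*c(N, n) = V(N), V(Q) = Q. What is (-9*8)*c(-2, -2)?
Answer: 144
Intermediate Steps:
c(N, n) = -1 + N/2
(-9*8)*c(-2, -2) = (-9*8)*(-1 + (1/2)*(-2)) = -72*(-1 - 1) = -72*(-2) = 144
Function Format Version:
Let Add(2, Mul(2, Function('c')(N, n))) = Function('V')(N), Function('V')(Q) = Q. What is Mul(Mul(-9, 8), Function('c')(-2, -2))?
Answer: 144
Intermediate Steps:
Function('c')(N, n) = Add(-1, Mul(Rational(1, 2), N))
Mul(Mul(-9, 8), Function('c')(-2, -2)) = Mul(Mul(-9, 8), Add(-1, Mul(Rational(1, 2), -2))) = Mul(-72, Add(-1, -1)) = Mul(-72, -2) = 144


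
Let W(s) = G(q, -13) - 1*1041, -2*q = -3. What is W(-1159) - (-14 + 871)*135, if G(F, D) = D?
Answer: -116749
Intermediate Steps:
q = 3/2 (q = -1/2*(-3) = 3/2 ≈ 1.5000)
W(s) = -1054 (W(s) = -13 - 1*1041 = -13 - 1041 = -1054)
W(-1159) - (-14 + 871)*135 = -1054 - (-14 + 871)*135 = -1054 - 857*135 = -1054 - 1*115695 = -1054 - 115695 = -116749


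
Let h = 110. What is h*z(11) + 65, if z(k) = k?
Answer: 1275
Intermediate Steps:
h*z(11) + 65 = 110*11 + 65 = 1210 + 65 = 1275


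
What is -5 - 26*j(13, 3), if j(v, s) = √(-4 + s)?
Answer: -5 - 26*I ≈ -5.0 - 26.0*I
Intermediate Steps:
-5 - 26*j(13, 3) = -5 - 26*√(-4 + 3) = -5 - 26*I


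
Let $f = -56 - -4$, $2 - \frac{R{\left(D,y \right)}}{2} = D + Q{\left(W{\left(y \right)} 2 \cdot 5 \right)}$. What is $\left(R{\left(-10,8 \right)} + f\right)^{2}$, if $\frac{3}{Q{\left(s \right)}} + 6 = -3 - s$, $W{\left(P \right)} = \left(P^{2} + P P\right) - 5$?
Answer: $\frac{133679844}{170569} \approx 783.73$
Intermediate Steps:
$W{\left(P \right)} = -5 + 2 P^{2}$ ($W{\left(P \right)} = \left(P^{2} + P^{2}\right) - 5 = 2 P^{2} - 5 = -5 + 2 P^{2}$)
$Q{\left(s \right)} = \frac{3}{-9 - s}$ ($Q{\left(s \right)} = \frac{3}{-6 - \left(3 + s\right)} = \frac{3}{-9 - s}$)
$R{\left(D,y \right)} = 4 - 2 D + \frac{6}{-41 + 20 y^{2}}$ ($R{\left(D,y \right)} = 4 - 2 \left(D - \frac{3}{9 + \left(-5 + 2 y^{2}\right) 2 \cdot 5}\right) = 4 - 2 \left(D - \frac{3}{9 + \left(-10 + 4 y^{2}\right) 5}\right) = 4 - 2 \left(D - \frac{3}{9 + \left(-50 + 20 y^{2}\right)}\right) = 4 - 2 \left(D - \frac{3}{-41 + 20 y^{2}}\right) = 4 - \left(- \frac{6}{-41 + 20 y^{2}} + 2 D\right) = 4 - 2 D + \frac{6}{-41 + 20 y^{2}}$)
$f = -52$ ($f = -56 + 4 = -52$)
$\left(R{\left(-10,8 \right)} + f\right)^{2} = \left(\frac{2 \left(3 + \left(-41 + 20 \cdot 8^{2}\right) \left(2 - -10\right)\right)}{-41 + 20 \cdot 8^{2}} - 52\right)^{2} = \left(\frac{2 \left(3 + \left(-41 + 20 \cdot 64\right) \left(2 + 10\right)\right)}{-41 + 20 \cdot 64} - 52\right)^{2} = \left(\frac{2 \left(3 + \left(-41 + 1280\right) 12\right)}{-41 + 1280} - 52\right)^{2} = \left(\frac{2 \left(3 + 1239 \cdot 12\right)}{1239} - 52\right)^{2} = \left(2 \cdot \frac{1}{1239} \left(3 + 14868\right) - 52\right)^{2} = \left(2 \cdot \frac{1}{1239} \cdot 14871 - 52\right)^{2} = \left(\frac{9914}{413} - 52\right)^{2} = \left(- \frac{11562}{413}\right)^{2} = \frac{133679844}{170569}$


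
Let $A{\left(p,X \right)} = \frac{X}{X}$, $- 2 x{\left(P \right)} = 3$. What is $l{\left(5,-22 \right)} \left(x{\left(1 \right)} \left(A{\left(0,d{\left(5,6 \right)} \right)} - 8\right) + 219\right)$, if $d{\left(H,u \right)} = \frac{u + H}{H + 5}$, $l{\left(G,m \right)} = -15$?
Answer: $- \frac{6885}{2} \approx -3442.5$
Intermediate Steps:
$x{\left(P \right)} = - \frac{3}{2}$ ($x{\left(P \right)} = \left(- \frac{1}{2}\right) 3 = - \frac{3}{2}$)
$d{\left(H,u \right)} = \frac{H + u}{5 + H}$
$A{\left(p,X \right)} = 1$
$l{\left(5,-22 \right)} \left(x{\left(1 \right)} \left(A{\left(0,d{\left(5,6 \right)} \right)} - 8\right) + 219\right) = - 15 \left(- \frac{3 \left(1 - 8\right)}{2} + 219\right) = - 15 \left(\left(- \frac{3}{2}\right) \left(-7\right) + 219\right) = - 15 \left(\frac{21}{2} + 219\right) = \left(-15\right) \frac{459}{2} = - \frac{6885}{2}$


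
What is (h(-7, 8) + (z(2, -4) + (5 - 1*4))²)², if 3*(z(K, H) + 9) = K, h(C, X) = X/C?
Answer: 10995856/3969 ≈ 2770.4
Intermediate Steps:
z(K, H) = -9 + K/3
(h(-7, 8) + (z(2, -4) + (5 - 1*4))²)² = (8/(-7) + ((-9 + (⅓)*2) + (5 - 1*4))²)² = (8*(-⅐) + ((-9 + ⅔) + (5 - 4))²)² = (-8/7 + (-25/3 + 1)²)² = (-8/7 + (-22/3)²)² = (-8/7 + 484/9)² = (3316/63)² = 10995856/3969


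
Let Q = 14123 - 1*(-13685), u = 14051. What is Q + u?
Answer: 41859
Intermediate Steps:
Q = 27808 (Q = 14123 + 13685 = 27808)
Q + u = 27808 + 14051 = 41859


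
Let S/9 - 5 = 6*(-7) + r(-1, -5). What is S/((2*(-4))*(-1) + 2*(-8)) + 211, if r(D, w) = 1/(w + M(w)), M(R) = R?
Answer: 20219/80 ≈ 252.74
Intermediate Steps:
r(D, w) = 1/(2*w) (r(D, w) = 1/(w + w) = 1/(2*w))
S = -3339/10 (S = 45 + 9*(6*(-7) + (1/2)/(-5)) = 45 + 9*(-42 + (1/2)*(-1/5)) = 45 + 9*(-42 - 1/10) = 45 + 9*(-421/10) = 45 - 3789/10 = -3339/10 ≈ -333.90)
S/((2*(-4))*(-1) + 2*(-8)) + 211 = -3339/(10*((2*(-4))*(-1) + 2*(-8))) + 211 = -3339/(10*(-8*(-1) - 16)) + 211 = -3339/(10*(8 - 16)) + 211 = -3339/10/(-8) + 211 = -3339/10*(-1/8) + 211 = 3339/80 + 211 = 20219/80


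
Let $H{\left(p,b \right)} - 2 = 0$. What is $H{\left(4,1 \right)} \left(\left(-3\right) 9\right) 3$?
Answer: $-162$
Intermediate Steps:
$H{\left(p,b \right)} = 2$ ($H{\left(p,b \right)} = 2 + 0 = 2$)
$H{\left(4,1 \right)} \left(\left(-3\right) 9\right) 3 = 2 \left(\left(-3\right) 9\right) 3 = 2 \left(-27\right) 3 = \left(-54\right) 3 = -162$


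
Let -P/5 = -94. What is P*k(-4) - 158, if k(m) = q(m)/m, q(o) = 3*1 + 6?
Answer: -2431/2 ≈ -1215.5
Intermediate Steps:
P = 470 (P = -5*(-94) = 470)
q(o) = 9 (q(o) = 3 + 6 = 9)
k(m) = 9/m
P*k(-4) - 158 = 470*(9/(-4)) - 158 = 470*(9*(-¼)) - 158 = 470*(-9/4) - 158 = -2115/2 - 158 = -2431/2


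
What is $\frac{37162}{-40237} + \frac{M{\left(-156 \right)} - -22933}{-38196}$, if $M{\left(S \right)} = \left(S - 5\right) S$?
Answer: $- \frac{3352787365}{1536892452} \approx -2.1815$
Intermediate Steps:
$M{\left(S \right)} = S \left(-5 + S\right)$ ($M{\left(S \right)} = \left(-5 + S\right) S = S \left(-5 + S\right)$)
$\frac{37162}{-40237} + \frac{M{\left(-156 \right)} - -22933}{-38196} = \frac{37162}{-40237} + \frac{- 156 \left(-5 - 156\right) - -22933}{-38196} = 37162 \left(- \frac{1}{40237}\right) + \left(\left(-156\right) \left(-161\right) + 22933\right) \left(- \frac{1}{38196}\right) = - \frac{37162}{40237} + \left(25116 + 22933\right) \left(- \frac{1}{38196}\right) = - \frac{37162}{40237} + 48049 \left(- \frac{1}{38196}\right) = - \frac{37162}{40237} - \frac{48049}{38196} = - \frac{3352787365}{1536892452}$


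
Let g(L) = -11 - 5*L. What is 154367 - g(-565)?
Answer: 151553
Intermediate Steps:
154367 - g(-565) = 154367 - (-11 - 5*(-565)) = 154367 - (-11 + 2825) = 154367 - 1*2814 = 154367 - 2814 = 151553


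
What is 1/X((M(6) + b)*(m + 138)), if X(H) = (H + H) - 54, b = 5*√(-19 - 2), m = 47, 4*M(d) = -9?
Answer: -1182/96877843 - 7400*I*√21/290633529 ≈ -1.2201e-5 - 0.00011668*I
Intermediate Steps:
M(d) = -9/4 (M(d) = (¼)*(-9) = -9/4)
b = 5*I*√21 (b = 5*√(-21) = 5*(I*√21) = 5*I*√21 ≈ 22.913*I)
X(H) = -54 + 2*H (X(H) = 2*H - 54 = -54 + 2*H)
1/X((M(6) + b)*(m + 138)) = 1/(-54 + 2*((-9/4 + 5*I*√21)*(47 + 138))) = 1/(-54 + 2*((-9/4 + 5*I*√21)*185)) = 1/(-54 + 2*(-1665/4 + 925*I*√21)) = 1/(-54 + (-1665/2 + 1850*I*√21)) = 1/(-1773/2 + 1850*I*√21)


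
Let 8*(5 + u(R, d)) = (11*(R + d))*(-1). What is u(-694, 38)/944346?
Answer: 23/24214 ≈ 0.00094986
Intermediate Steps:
u(R, d) = -5 - 11*R/8 - 11*d/8 (u(R, d) = -5 + ((11*(R + d))*(-1))/8 = -5 + ((11*R + 11*d)*(-1))/8 = -5 + (-11*R - 11*d)/8 = -5 + (-11*R/8 - 11*d/8) = -5 - 11*R/8 - 11*d/8)
u(-694, 38)/944346 = (-5 - 11/8*(-694) - 11/8*38)/944346 = (-5 + 3817/4 - 209/4)*(1/944346) = 897*(1/944346) = 23/24214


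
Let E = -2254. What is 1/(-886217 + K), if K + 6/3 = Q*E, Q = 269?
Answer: -1/1492545 ≈ -6.7000e-7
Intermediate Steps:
K = -606328 (K = -2 + 269*(-2254) = -2 - 606326 = -606328)
1/(-886217 + K) = 1/(-886217 - 606328) = 1/(-1492545) = -1/1492545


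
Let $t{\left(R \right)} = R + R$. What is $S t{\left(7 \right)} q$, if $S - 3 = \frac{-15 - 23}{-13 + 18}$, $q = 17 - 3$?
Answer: $- \frac{4508}{5} \approx -901.6$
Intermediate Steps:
$q = 14$ ($q = 17 - 3 = 14$)
$t{\left(R \right)} = 2 R$
$S = - \frac{23}{5}$ ($S = 3 + \frac{-15 - 23}{-13 + 18} = 3 - \frac{38}{5} = - \frac{23}{5} \approx -4.6$)
$S t{\left(7 \right)} q = - \frac{23 \cdot 2 \cdot 7}{5} \cdot 14 = \left(- \frac{23}{5}\right) 14 \cdot 14 = \left(- \frac{322}{5}\right) 14 = - \frac{4508}{5}$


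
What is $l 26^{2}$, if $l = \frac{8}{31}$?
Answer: $\frac{5408}{31} \approx 174.45$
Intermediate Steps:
$l = \frac{8}{31}$ ($l = 8 \cdot \frac{1}{31} = \frac{8}{31} \approx 0.25806$)
$l 26^{2} = \frac{8 \cdot 26^{2}}{31} = \frac{8}{31} \cdot 676 = \frac{5408}{31}$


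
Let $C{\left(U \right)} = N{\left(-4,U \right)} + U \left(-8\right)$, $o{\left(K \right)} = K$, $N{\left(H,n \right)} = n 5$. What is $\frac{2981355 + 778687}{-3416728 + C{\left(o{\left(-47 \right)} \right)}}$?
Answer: $- \frac{3760042}{3416587} \approx -1.1005$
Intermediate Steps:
$N{\left(H,n \right)} = 5 n$
$C{\left(U \right)} = - 3 U$ ($C{\left(U \right)} = 5 U + U \left(-8\right) = 5 U - 8 U = - 3 U$)
$\frac{2981355 + 778687}{-3416728 + C{\left(o{\left(-47 \right)} \right)}} = \frac{2981355 + 778687}{-3416728 - -141} = \frac{3760042}{-3416728 + 141} = \frac{3760042}{-3416587} = 3760042 \left(- \frac{1}{3416587}\right) = - \frac{3760042}{3416587}$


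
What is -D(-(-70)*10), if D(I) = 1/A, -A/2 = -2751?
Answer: -1/5502 ≈ -0.00018175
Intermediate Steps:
A = 5502 (A = -2*(-2751) = 5502)
D(I) = 1/5502
-D(-(-70)*10) = -1*1/5502 = -1/5502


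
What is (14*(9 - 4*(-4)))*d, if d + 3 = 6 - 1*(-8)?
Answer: 3850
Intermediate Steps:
d = 11 (d = -3 + (6 - 1*(-8)) = -3 + (6 + 8) = -3 + 14 = 11)
(14*(9 - 4*(-4)))*d = (14*(9 - 4*(-4)))*11 = (14*(9 - 1*(-16)))*11 = (14*(9 + 16))*11 = (14*25)*11 = 350*11 = 3850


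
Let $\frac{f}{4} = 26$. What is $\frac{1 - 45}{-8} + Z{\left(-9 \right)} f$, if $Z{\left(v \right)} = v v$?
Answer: $\frac{16859}{2} \approx 8429.5$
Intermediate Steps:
$Z{\left(v \right)} = v^{2}$
$f = 104$ ($f = 4 \cdot 26 = 104$)
$\frac{1 - 45}{-8} + Z{\left(-9 \right)} f = \frac{1 - 45}{-8} + \left(-9\right)^{2} \cdot 104 = \left(1 - 45\right) \left(- \frac{1}{8}\right) + 81 \cdot 104 = \left(-44\right) \left(- \frac{1}{8}\right) + 8424 = \frac{11}{2} + 8424 = \frac{16859}{2}$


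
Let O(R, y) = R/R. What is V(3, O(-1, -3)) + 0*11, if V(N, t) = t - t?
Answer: 0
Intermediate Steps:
O(R, y) = 1
V(N, t) = 0
V(3, O(-1, -3)) + 0*11 = 0 + 0*11 = 0 + 0 = 0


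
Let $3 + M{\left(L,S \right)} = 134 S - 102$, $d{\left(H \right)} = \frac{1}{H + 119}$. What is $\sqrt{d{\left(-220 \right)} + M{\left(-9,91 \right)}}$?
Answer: $\frac{2 \sqrt{30829947}}{101} \approx 109.95$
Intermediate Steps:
$d{\left(H \right)} = \frac{1}{119 + H}$
$M{\left(L,S \right)} = -105 + 134 S$ ($M{\left(L,S \right)} = -3 + \left(134 S - 102\right) = -3 + \left(-102 + 134 S\right) = -105 + 134 S$)
$\sqrt{d{\left(-220 \right)} + M{\left(-9,91 \right)}} = \sqrt{\frac{1}{119 - 220} + \left(-105 + 134 \cdot 91\right)} = \sqrt{\frac{1}{-101} + \left(-105 + 12194\right)} = \sqrt{- \frac{1}{101} + 12089} = \sqrt{\frac{1220988}{101}} = \frac{2 \sqrt{30829947}}{101}$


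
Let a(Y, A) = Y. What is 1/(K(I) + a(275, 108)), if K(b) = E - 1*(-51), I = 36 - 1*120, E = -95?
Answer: 1/231 ≈ 0.0043290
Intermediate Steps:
I = -84 (I = 36 - 120 = -84)
K(b) = -44 (K(b) = -95 - 1*(-51) = -95 + 51 = -44)
1/(K(I) + a(275, 108)) = 1/(-44 + 275) = 1/231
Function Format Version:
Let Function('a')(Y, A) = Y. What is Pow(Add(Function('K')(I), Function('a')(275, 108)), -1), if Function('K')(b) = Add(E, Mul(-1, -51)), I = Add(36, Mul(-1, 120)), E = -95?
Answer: Rational(1, 231) ≈ 0.0043290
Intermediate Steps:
I = -84 (I = Add(36, -120) = -84)
Function('K')(b) = -44 (Function('K')(b) = Add(-95, Mul(-1, -51)) = Add(-95, 51) = -44)
Pow(Add(Function('K')(I), Function('a')(275, 108)), -1) = Pow(Add(-44, 275), -1) = Pow(231, -1) = Rational(1, 231)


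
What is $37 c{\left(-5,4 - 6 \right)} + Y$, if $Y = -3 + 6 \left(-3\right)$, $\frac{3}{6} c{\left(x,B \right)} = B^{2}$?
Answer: $275$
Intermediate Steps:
$c{\left(x,B \right)} = 2 B^{2}$
$Y = -21$ ($Y = -3 - 18 = -21$)
$37 c{\left(-5,4 - 6 \right)} + Y = 37 \cdot 2 \left(4 - 6\right)^{2} - 21 = 37 \cdot 2 \left(-2\right)^{2} - 21 = 37 \cdot 2 \cdot 4 - 21 = 37 \cdot 8 - 21 = 296 - 21 = 275$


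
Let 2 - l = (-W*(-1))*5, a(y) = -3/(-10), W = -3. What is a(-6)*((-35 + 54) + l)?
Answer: 54/5 ≈ 10.800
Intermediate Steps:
a(y) = 3/10 (a(y) = -3*(-⅒) = 3/10)
l = 17 (l = 2 - -1*(-3)*(-1)*5 = 2 - 3*(-1)*5 = 2 - (-3)*5 = 2 - 1*(-15) = 2 + 15 = 17)
a(-6)*((-35 + 54) + l) = 3*((-35 + 54) + 17)/10 = 3*(19 + 17)/10 = (3/10)*36 = 54/5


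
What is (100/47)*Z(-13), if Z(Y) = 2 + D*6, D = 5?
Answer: 3200/47 ≈ 68.085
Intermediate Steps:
Z(Y) = 32 (Z(Y) = 2 + 5*6 = 2 + 30 = 32)
(100/47)*Z(-13) = (100/47)*32 = 3200/47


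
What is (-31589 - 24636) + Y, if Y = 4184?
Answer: -52041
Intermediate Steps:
(-31589 - 24636) + Y = (-31589 - 24636) + 4184 = -56225 + 4184 = -52041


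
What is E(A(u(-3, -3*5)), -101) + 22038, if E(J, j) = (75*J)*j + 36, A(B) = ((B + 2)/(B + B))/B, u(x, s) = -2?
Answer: 22074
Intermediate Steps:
A(B) = (2 + B)/(2*B**2) (A(B) = ((2 + B)/((2*B)))/B = ((2 + B)*(1/(2*B)))/B = ((2 + B)/(2*B))/B = (2 + B)/(2*B**2))
E(J, j) = 36 + 75*J*j (E(J, j) = 75*J*j + 36 = 36 + 75*J*j)
E(A(u(-3, -3*5)), -101) + 22038 = (36 + 75*((1/2)*(2 - 2)/(-2)**2)*(-101)) + 22038 = (36 + 75*((1/2)*(1/4)*0)*(-101)) + 22038 = (36 + 75*0*(-101)) + 22038 = (36 + 0) + 22038 = 36 + 22038 = 22074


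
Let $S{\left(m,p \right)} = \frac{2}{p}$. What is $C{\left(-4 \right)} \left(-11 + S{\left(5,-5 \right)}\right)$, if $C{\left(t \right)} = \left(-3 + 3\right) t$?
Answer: $0$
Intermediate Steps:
$C{\left(t \right)} = 0$ ($C{\left(t \right)} = 0 t = 0$)
$C{\left(-4 \right)} \left(-11 + S{\left(5,-5 \right)}\right) = 0 \left(-11 + \frac{2}{-5}\right) = 0 \left(-11 + 2 \left(- \frac{1}{5}\right)\right) = 0 \left(-11 - \frac{2}{5}\right) = 0 \left(- \frac{57}{5}\right) = 0$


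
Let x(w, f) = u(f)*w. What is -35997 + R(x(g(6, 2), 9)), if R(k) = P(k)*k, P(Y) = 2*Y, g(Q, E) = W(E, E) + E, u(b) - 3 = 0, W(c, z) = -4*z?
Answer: -35349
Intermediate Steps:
u(b) = 3 (u(b) = 3 + 0 = 3)
g(Q, E) = -3*E (g(Q, E) = -4*E + E = -3*E)
x(w, f) = 3*w
R(k) = 2*k**2 (R(k) = (2*k)*k = 2*k**2)
-35997 + R(x(g(6, 2), 9)) = -35997 + 2*(3*(-3*2))**2 = -35997 + 2*(3*(-6))**2 = -35997 + 2*(-18)**2 = -35997 + 2*324 = -35997 + 648 = -35349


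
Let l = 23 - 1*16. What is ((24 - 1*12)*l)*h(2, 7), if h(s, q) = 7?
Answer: 588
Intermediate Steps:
l = 7 (l = 23 - 16 = 7)
((24 - 1*12)*l)*h(2, 7) = ((24 - 1*12)*7)*7 = ((24 - 12)*7)*7 = (12*7)*7 = 84*7 = 588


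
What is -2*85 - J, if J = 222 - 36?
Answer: -356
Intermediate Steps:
J = 186
-2*85 - J = -2*85 - 1*186 = -170 - 186 = -356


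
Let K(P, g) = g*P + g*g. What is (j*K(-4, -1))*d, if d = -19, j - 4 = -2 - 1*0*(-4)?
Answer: -190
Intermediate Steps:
K(P, g) = g² + P*g (K(P, g) = P*g + g² = g² + P*g)
j = 2 (j = 4 + (-2 - 1*0*(-4)) = 4 + (-2 + 0*(-4)) = 4 + (-2 + 0) = 4 - 2 = 2)
(j*K(-4, -1))*d = (2*(-(-4 - 1)))*(-19) = (2*(-1*(-5)))*(-19) = (2*5)*(-19) = 10*(-19) = -190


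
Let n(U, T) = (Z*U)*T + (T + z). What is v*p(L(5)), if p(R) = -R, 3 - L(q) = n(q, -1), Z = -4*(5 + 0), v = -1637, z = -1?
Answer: -155515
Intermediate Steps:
Z = -20 (Z = -4*5 = -20)
n(U, T) = -1 + T - 20*T*U (n(U, T) = (-20*U)*T + (T - 1) = -20*T*U + (-1 + T) = -1 + T - 20*T*U)
L(q) = 5 - 20*q (L(q) = 3 - (-1 - 1 - 20*(-1)*q) = 3 - (-1 - 1 + 20*q) = 3 - (-2 + 20*q) = 3 + (2 - 20*q) = 5 - 20*q)
v*p(L(5)) = -(-1637)*(5 - 20*5) = -(-1637)*(5 - 100) = -(-1637)*(-95) = -1637*95 = -155515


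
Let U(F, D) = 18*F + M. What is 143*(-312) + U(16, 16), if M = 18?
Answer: -44310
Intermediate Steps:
U(F, D) = 18 + 18*F (U(F, D) = 18*F + 18 = 18 + 18*F)
143*(-312) + U(16, 16) = 143*(-312) + (18 + 18*16) = -44616 + (18 + 288) = -44616 + 306 = -44310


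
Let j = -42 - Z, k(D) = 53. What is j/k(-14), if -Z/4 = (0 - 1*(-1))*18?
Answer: 30/53 ≈ 0.56604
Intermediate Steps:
Z = -72 (Z = -4*(0 - 1*(-1))*18 = -4*(0 + 1)*18 = -4*18 = -72)
j = 30 (j = -42 - 1*(-72) = -42 + 72 = 30)
j/k(-14) = 30/53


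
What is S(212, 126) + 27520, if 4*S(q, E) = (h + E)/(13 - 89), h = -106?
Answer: 2091515/76 ≈ 27520.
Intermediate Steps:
S(q, E) = 53/152 - E/304 (S(q, E) = ((-106 + E)/(13 - 89))/4 = ((-106 + E)/(-76))/4 = ((-106 + E)*(-1/76))/4 = (53/38 - E/76)/4 = 53/152 - E/304)
S(212, 126) + 27520 = (53/152 - 1/304*126) + 27520 = (53/152 - 63/152) + 27520 = -5/76 + 27520 = 2091515/76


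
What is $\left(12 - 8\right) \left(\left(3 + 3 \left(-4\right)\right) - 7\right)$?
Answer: $-64$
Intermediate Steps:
$\left(12 - 8\right) \left(\left(3 + 3 \left(-4\right)\right) - 7\right) = 4 \left(\left(3 - 12\right) - 7\right) = 4 \left(-9 - 7\right) = 4 \left(-16\right) = -64$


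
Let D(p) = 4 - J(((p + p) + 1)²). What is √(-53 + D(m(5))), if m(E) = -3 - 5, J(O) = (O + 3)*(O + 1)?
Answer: I*√51577 ≈ 227.11*I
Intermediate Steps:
J(O) = (1 + O)*(3 + O) (J(O) = (3 + O)*(1 + O) = (1 + O)*(3 + O))
m(E) = -8
D(p) = 1 - (1 + 2*p)⁴ - 4*(1 + 2*p)² (D(p) = 4 - (3 + (((p + p) + 1)²)² + 4*((p + p) + 1)²) = 4 - (3 + ((2*p + 1)²)² + 4*(2*p + 1)²) = 4 - (3 + ((1 + 2*p)²)² + 4*(1 + 2*p)²) = 4 - (3 + (1 + 2*p)⁴ + 4*(1 + 2*p)²) = 4 + (-3 - (1 + 2*p)⁴ - 4*(1 + 2*p)²) = 1 - (1 + 2*p)⁴ - 4*(1 + 2*p)²)
√(-53 + D(m(5))) = √(-53 + (1 - (1 + 2*(-8))⁴ - 4*(1 + 2*(-8))²)) = √(-53 + (1 - (1 - 16)⁴ - 4*(1 - 16)²)) = √(-53 + (1 - 1*(-15)⁴ - 4*(-15)²)) = √(-53 + (1 - 1*50625 - 4*225)) = √(-53 + (1 - 50625 - 900)) = √(-53 - 51524) = √(-51577) = I*√51577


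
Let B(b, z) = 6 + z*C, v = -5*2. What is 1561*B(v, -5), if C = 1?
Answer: 1561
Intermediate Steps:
v = -10
B(b, z) = 6 + z (B(b, z) = 6 + z*1 = 6 + z)
1561*B(v, -5) = 1561*(6 - 5) = 1561*1 = 1561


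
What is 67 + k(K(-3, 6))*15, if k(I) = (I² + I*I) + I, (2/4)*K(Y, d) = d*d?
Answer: 156667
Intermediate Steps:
K(Y, d) = 2*d² (K(Y, d) = 2*(d*d) = 2*d²)
k(I) = I + 2*I² (k(I) = (I² + I²) + I = 2*I² + I = I + 2*I²)
67 + k(K(-3, 6))*15 = 67 + ((2*6²)*(1 + 2*(2*6²)))*15 = 67 + ((2*36)*(1 + 2*(2*36)))*15 = 67 + (72*(1 + 2*72))*15 = 67 + (72*(1 + 144))*15 = 67 + (72*145)*15 = 67 + 10440*15 = 67 + 156600 = 156667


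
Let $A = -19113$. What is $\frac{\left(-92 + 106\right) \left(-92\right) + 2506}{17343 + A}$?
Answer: $- \frac{203}{295} \approx -0.68814$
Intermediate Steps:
$\frac{\left(-92 + 106\right) \left(-92\right) + 2506}{17343 + A} = \frac{\left(-92 + 106\right) \left(-92\right) + 2506}{17343 - 19113} = \frac{14 \left(-92\right) + 2506}{-1770} = \left(-1288 + 2506\right) \left(- \frac{1}{1770}\right) = 1218 \left(- \frac{1}{1770}\right) = - \frac{203}{295}$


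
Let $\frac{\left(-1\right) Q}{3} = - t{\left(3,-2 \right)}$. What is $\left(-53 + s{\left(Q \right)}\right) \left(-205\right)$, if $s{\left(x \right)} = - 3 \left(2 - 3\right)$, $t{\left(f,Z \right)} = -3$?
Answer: $10250$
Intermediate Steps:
$Q = -9$ ($Q = - 3 \left(\left(-1\right) \left(-3\right)\right) = \left(-3\right) 3 = -9$)
$s{\left(x \right)} = 3$ ($s{\left(x \right)} = \left(-3\right) \left(-1\right) = 3$)
$\left(-53 + s{\left(Q \right)}\right) \left(-205\right) = \left(-53 + 3\right) \left(-205\right) = \left(-50\right) \left(-205\right) = 10250$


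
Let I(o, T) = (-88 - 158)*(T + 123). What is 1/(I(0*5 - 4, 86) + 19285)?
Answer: -1/32129 ≈ -3.1125e-5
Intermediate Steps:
I(o, T) = -30258 - 246*T (I(o, T) = -246*(123 + T) = -30258 - 246*T)
1/(I(0*5 - 4, 86) + 19285) = 1/((-30258 - 246*86) + 19285) = 1/((-30258 - 21156) + 19285) = 1/(-51414 + 19285) = 1/(-32129) = -1/32129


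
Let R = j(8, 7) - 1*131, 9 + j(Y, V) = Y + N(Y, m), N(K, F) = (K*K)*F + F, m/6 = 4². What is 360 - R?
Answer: -5748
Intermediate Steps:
m = 96 (m = 6*4² = 6*16 = 96)
N(K, F) = F + F*K² (N(K, F) = K²*F + F = F*K² + F = F + F*K²)
j(Y, V) = 87 + Y + 96*Y² (j(Y, V) = -9 + (Y + 96*(1 + Y²)) = -9 + (Y + (96 + 96*Y²)) = -9 + (96 + Y + 96*Y²) = 87 + Y + 96*Y²)
R = 6108 (R = (87 + 8 + 96*8²) - 1*131 = (87 + 8 + 96*64) - 131 = (87 + 8 + 6144) - 131 = 6239 - 131 = 6108)
360 - R = 360 - 1*6108 = 360 - 6108 = -5748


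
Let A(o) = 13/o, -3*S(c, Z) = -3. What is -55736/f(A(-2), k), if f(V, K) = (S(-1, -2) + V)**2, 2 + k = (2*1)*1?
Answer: -222944/121 ≈ -1842.5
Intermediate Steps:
S(c, Z) = 1 (S(c, Z) = -1/3*(-3) = 1)
k = 0 (k = -2 + (2*1)*1 = -2 + 2*1 = -2 + 2 = 0)
f(V, K) = (1 + V)**2
-55736/f(A(-2), k) = -55736/(1 + 13/(-2))**2 = -55736/(1 + 13*(-1/2))**2 = -55736/(1 - 13/2)**2 = -55736/((-11/2)**2) = -55736/121/4 = -55736*4/121 = -222944/121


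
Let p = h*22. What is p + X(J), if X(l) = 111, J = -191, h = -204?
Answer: -4377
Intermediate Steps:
p = -4488 (p = -204*22 = -4488)
p + X(J) = -4488 + 111 = -4377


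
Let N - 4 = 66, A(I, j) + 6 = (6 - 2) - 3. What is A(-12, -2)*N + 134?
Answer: -216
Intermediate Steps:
A(I, j) = -5 (A(I, j) = -6 + ((6 - 2) - 3) = -6 + (4 - 3) = -6 + 1 = -5)
N = 70 (N = 4 + 66 = 70)
A(-12, -2)*N + 134 = -5*70 + 134 = -350 + 134 = -216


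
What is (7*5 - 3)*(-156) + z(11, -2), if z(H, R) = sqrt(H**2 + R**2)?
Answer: -4992 + 5*sqrt(5) ≈ -4980.8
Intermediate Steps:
(7*5 - 3)*(-156) + z(11, -2) = (7*5 - 3)*(-156) + sqrt(11**2 + (-2)**2) = (35 - 3)*(-156) + sqrt(121 + 4) = 32*(-156) + sqrt(125) = -4992 + 5*sqrt(5)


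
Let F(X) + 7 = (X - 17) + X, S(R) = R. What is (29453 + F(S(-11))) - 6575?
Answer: 22832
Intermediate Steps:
F(X) = -24 + 2*X (F(X) = -7 + ((X - 17) + X) = -7 + ((-17 + X) + X) = -7 + (-17 + 2*X) = -24 + 2*X)
(29453 + F(S(-11))) - 6575 = (29453 + (-24 + 2*(-11))) - 6575 = (29453 + (-24 - 22)) - 6575 = (29453 - 46) - 6575 = 29407 - 6575 = 22832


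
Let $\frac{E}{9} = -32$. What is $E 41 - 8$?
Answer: $-11816$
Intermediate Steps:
$E = -288$ ($E = 9 \left(-32\right) = -288$)
$E 41 - 8 = \left(-288\right) 41 - 8 = -11808 - 8 = -11816$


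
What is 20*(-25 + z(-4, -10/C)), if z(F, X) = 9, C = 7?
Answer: -320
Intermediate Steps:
20*(-25 + z(-4, -10/C)) = 20*(-25 + 9) = 20*(-16) = -320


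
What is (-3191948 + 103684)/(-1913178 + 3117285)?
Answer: -3088264/1204107 ≈ -2.5648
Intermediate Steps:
(-3191948 + 103684)/(-1913178 + 3117285) = -3088264/1204107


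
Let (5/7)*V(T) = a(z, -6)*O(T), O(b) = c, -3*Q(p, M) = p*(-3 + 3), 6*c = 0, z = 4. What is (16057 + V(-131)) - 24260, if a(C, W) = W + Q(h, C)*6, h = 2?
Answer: -8203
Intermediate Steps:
c = 0 (c = (⅙)*0 = 0)
Q(p, M) = 0 (Q(p, M) = -p*(-3 + 3)/3 = -p*0/3 = -⅓*0 = 0)
O(b) = 0
a(C, W) = W (a(C, W) = W + 0*6 = W + 0 = W)
V(T) = 0 (V(T) = 7*(-6*0)/5 = (7/5)*0 = 0)
(16057 + V(-131)) - 24260 = (16057 + 0) - 24260 = 16057 - 24260 = -8203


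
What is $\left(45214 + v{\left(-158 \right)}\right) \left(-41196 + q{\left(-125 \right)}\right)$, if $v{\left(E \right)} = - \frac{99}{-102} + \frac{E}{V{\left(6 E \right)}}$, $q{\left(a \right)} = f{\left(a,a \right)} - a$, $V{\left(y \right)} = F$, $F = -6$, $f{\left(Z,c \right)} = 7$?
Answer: $- \frac{31582411372}{17} \approx -1.8578 \cdot 10^{9}$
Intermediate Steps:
$V{\left(y \right)} = -6$
$q{\left(a \right)} = 7 - a$
$v{\left(E \right)} = \frac{33}{34} - \frac{E}{6}$ ($v{\left(E \right)} = - \frac{99}{-102} + \frac{E}{-6} = \left(-99\right) \left(- \frac{1}{102}\right) + E \left(- \frac{1}{6}\right) = \frac{33}{34} - \frac{E}{6}$)
$\left(45214 + v{\left(-158 \right)}\right) \left(-41196 + q{\left(-125 \right)}\right) = \left(45214 + \left(\frac{33}{34} - - \frac{79}{3}\right)\right) \left(-41196 + \left(7 - -125\right)\right) = \left(45214 + \left(\frac{33}{34} + \frac{79}{3}\right)\right) \left(-41196 + \left(7 + 125\right)\right) = \left(45214 + \frac{2785}{102}\right) \left(-41196 + 132\right) = \frac{4614613}{102} \left(-41064\right) = - \frac{31582411372}{17}$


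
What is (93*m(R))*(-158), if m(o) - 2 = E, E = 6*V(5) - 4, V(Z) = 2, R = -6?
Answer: -146940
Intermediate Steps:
E = 8 (E = 6*2 - 4 = 12 - 4 = 8)
m(o) = 10 (m(o) = 2 + 8 = 10)
(93*m(R))*(-158) = (93*10)*(-158) = 930*(-158) = -146940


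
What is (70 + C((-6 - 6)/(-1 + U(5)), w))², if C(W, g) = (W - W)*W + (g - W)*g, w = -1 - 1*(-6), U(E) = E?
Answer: 12100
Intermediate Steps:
w = 5 (w = -1 + 6 = 5)
C(W, g) = g*(g - W) (C(W, g) = 0*W + g*(g - W) = 0 + g*(g - W) = g*(g - W))
(70 + C((-6 - 6)/(-1 + U(5)), w))² = (70 + 5*(5 - (-6 - 6)/(-1 + 5)))² = (70 + 5*(5 - (-12)/4))² = (70 + 5*(5 - 1*(-3)))² = (70 + 5*(5 + 3))² = (70 + 5*8)² = (70 + 40)² = 110² = 12100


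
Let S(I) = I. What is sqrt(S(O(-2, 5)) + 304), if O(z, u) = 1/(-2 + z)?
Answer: 9*sqrt(15)/2 ≈ 17.428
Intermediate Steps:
sqrt(S(O(-2, 5)) + 304) = sqrt(1/(-2 - 2) + 304) = sqrt(1/(-4) + 304) = sqrt(-1/4 + 304) = sqrt(1215/4) = 9*sqrt(15)/2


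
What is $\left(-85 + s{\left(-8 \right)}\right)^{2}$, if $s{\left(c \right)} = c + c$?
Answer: $10201$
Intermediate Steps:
$s{\left(c \right)} = 2 c$
$\left(-85 + s{\left(-8 \right)}\right)^{2} = \left(-85 + 2 \left(-8\right)\right)^{2} = \left(-85 - 16\right)^{2} = \left(-101\right)^{2} = 10201$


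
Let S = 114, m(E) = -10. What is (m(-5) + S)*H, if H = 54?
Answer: 5616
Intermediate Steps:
(m(-5) + S)*H = (-10 + 114)*54 = 104*54 = 5616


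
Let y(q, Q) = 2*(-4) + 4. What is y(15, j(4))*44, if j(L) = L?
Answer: -176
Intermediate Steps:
y(q, Q) = -4 (y(q, Q) = -8 + 4 = -4)
y(15, j(4))*44 = -4*44 = -176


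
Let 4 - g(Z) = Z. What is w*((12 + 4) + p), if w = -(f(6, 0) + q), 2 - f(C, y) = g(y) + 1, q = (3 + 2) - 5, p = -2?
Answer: 42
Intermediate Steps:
q = 0 (q = 5 - 5 = 0)
g(Z) = 4 - Z
f(C, y) = -3 + y (f(C, y) = 2 - ((4 - y) + 1) = 2 - (5 - y) = 2 + (-5 + y) = -3 + y)
w = 3 (w = -((-3 + 0) + 0) = -(-3 + 0) = -1*(-3) = 3)
w*((12 + 4) + p) = 3*((12 + 4) - 2) = 3*(16 - 2) = 3*14 = 42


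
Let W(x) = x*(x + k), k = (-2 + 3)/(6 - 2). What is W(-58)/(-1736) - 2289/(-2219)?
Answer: -141177/157232 ≈ -0.89789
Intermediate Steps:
k = 1/4 ≈ 0.25000
W(x) = x*(1/4 + x) (W(x) = x*(x + 1/4) = x*(1/4 + x))
W(-58)/(-1736) - 2289/(-2219) = -58*(1/4 - 58)/(-1736) - 2289/(-2219) = -58*(-231/4)*(-1/1736) - 2289*(-1/2219) = (6699/2)*(-1/1736) + 327/317 = -957/496 + 327/317 = -141177/157232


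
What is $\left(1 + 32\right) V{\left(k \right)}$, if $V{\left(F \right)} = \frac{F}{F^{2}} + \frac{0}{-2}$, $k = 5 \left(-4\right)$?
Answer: $- \frac{33}{20} \approx -1.65$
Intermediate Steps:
$k = -20$
$V{\left(F \right)} = \frac{1}{F}$ ($V{\left(F \right)} = \frac{F}{F^{2}} + 0 \left(- \frac{1}{2}\right) = \frac{1}{F} + 0 = \frac{1}{F}$)
$\left(1 + 32\right) V{\left(k \right)} = \frac{1 + 32}{-20} = 33 \left(- \frac{1}{20}\right) = - \frac{33}{20}$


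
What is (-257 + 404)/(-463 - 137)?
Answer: -49/200 ≈ -0.24500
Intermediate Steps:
(-257 + 404)/(-463 - 137) = 147/(-600) = 147*(-1/600) = -49/200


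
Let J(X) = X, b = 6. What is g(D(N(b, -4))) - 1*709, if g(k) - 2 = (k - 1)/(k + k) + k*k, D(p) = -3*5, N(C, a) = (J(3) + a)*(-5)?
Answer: -7222/15 ≈ -481.47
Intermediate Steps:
N(C, a) = -15 - 5*a (N(C, a) = (3 + a)*(-5) = -15 - 5*a)
D(p) = -15
g(k) = 2 + k**2 + (-1 + k)/(2*k) (g(k) = 2 + ((k - 1)/(k + k) + k*k) = 2 + ((-1 + k)/((2*k)) + k**2) = 2 + ((-1 + k)*(1/(2*k)) + k**2) = 2 + ((-1 + k)/(2*k) + k**2) = 2 + (k**2 + (-1 + k)/(2*k)) = 2 + k**2 + (-1 + k)/(2*k))
g(D(N(b, -4))) - 1*709 = (5/2 + (-15)**2 - 1/2/(-15)) - 1*709 = (5/2 + 225 - 1/2*(-1/15)) - 709 = (5/2 + 225 + 1/30) - 709 = 3413/15 - 709 = -7222/15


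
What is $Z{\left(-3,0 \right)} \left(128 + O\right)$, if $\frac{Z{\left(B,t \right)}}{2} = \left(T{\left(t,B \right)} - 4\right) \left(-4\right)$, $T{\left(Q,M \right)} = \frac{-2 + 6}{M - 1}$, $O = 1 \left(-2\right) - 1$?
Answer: $5000$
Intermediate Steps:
$O = -3$ ($O = -2 - 1 = -3$)
$T{\left(Q,M \right)} = \frac{4}{-1 + M}$
$Z{\left(B,t \right)} = 32 - \frac{32}{-1 + B}$ ($Z{\left(B,t \right)} = 2 \left(\frac{4}{-1 + B} - 4\right) \left(-4\right) = 2 \left(-4 + \frac{4}{-1 + B}\right) \left(-4\right) = 2 \left(16 - \frac{16}{-1 + B}\right) = 32 - \frac{32}{-1 + B}$)
$Z{\left(-3,0 \right)} \left(128 + O\right) = \frac{32 \left(-2 - 3\right)}{-1 - 3} \left(128 - 3\right) = 32 \frac{1}{-4} \left(-5\right) 125 = 32 \left(- \frac{1}{4}\right) \left(-5\right) 125 = 40 \cdot 125 = 5000$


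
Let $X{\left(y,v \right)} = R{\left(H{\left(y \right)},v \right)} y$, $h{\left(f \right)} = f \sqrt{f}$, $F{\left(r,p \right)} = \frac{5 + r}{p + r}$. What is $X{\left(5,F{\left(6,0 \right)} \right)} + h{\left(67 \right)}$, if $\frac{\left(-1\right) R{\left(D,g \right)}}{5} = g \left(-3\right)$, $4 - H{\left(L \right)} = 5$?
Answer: $\frac{275}{2} + 67 \sqrt{67} \approx 685.92$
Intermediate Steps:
$H{\left(L \right)} = -1$ ($H{\left(L \right)} = 4 - 5 = -1$)
$R{\left(D,g \right)} = 15 g$ ($R{\left(D,g \right)} = - 5 g \left(-3\right) = - 5 \left(- 3 g\right) = 15 g$)
$F{\left(r,p \right)} = \frac{5 + r}{p + r}$
$h{\left(f \right)} = f^{\frac{3}{2}}$
$X{\left(y,v \right)} = 15 v y$
$X{\left(5,F{\left(6,0 \right)} \right)} + h{\left(67 \right)} = 15 \frac{5 + 6}{0 + 6} \cdot 5 + 67^{\frac{3}{2}} = 15 \cdot \frac{1}{6} \cdot 11 \cdot 5 + 67 \sqrt{67} = 15 \cdot \frac{11}{6} \cdot 5 + 67 \sqrt{67} = \frac{275}{2} + 67 \sqrt{67}$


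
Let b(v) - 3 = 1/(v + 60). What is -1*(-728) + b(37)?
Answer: 70908/97 ≈ 731.01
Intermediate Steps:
b(v) = 3 + 1/(60 + v) (b(v) = 3 + 1/(v + 60) = 3 + 1/(60 + v))
-1*(-728) + b(37) = -1*(-728) + (181 + 3*37)/(60 + 37) = 728 + (181 + 111)/97 = 728 + (1/97)*292 = 728 + 292/97 = 70908/97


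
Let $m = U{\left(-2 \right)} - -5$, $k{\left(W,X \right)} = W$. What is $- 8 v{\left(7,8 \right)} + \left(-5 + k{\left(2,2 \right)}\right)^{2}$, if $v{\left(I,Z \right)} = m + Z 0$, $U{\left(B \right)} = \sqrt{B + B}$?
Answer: $-31 - 16 i \approx -31.0 - 16.0 i$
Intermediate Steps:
$U{\left(B \right)} = \sqrt{2} \sqrt{B}$ ($U{\left(B \right)} = \sqrt{2 B} = \sqrt{2} \sqrt{B}$)
$m = 5 + 2 i$ ($m = \sqrt{2} \sqrt{-2} - -5 = \sqrt{2} i \sqrt{2} + 5 = 2 i + 5 = 5 + 2 i \approx 5.0 + 2.0 i$)
$v{\left(I,Z \right)} = 5 + 2 i$ ($v{\left(I,Z \right)} = \left(5 + 2 i\right) + Z 0 = \left(5 + 2 i\right) + 0 = 5 + 2 i$)
$- 8 v{\left(7,8 \right)} + \left(-5 + k{\left(2,2 \right)}\right)^{2} = - 8 \left(5 + 2 i\right) + \left(-5 + 2\right)^{2} = \left(-40 - 16 i\right) + \left(-3\right)^{2} = \left(-40 - 16 i\right) + 9 = -31 - 16 i$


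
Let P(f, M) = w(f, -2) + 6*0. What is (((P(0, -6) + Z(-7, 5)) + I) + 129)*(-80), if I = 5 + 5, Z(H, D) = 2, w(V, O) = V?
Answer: -11280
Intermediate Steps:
I = 10
P(f, M) = f (P(f, M) = f + 6*0 = f + 0 = f)
(((P(0, -6) + Z(-7, 5)) + I) + 129)*(-80) = (((0 + 2) + 10) + 129)*(-80) = ((2 + 10) + 129)*(-80) = (12 + 129)*(-80) = 141*(-80) = -11280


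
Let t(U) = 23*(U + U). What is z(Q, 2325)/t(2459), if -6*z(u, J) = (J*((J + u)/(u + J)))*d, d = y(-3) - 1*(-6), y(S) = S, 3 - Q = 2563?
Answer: -2325/226228 ≈ -0.010277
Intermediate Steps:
Q = -2560 (Q = 3 - 1*2563 = 3 - 2563 = -2560)
t(U) = 46*U (t(U) = 23*(2*U) = 46*U)
d = 3 (d = -3 - 1*(-6) = -3 + 6 = 3)
z(u, J) = -J/2 (z(u, J) = -J*((J + u)/(u + J))*3/6 = -J*((J + u)/(J + u))*3/6 = -J*1*3/6 = -J*3/6 = -J/2)
z(Q, 2325)/t(2459) = (-1/2*2325)/((46*2459)) = -2325/2/113114 = -2325/2*1/113114 = -2325/226228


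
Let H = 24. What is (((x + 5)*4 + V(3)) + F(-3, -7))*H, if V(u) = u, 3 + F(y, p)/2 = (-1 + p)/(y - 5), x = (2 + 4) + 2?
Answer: 1224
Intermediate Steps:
x = 8 (x = 6 + 2 = 8)
F(y, p) = -6 + 2*(-1 + p)/(-5 + y) (F(y, p) = -6 + 2*((-1 + p)/(y - 5)) = -6 + 2*((-1 + p)/(-5 + y)) = -6 + 2*(-1 + p)/(-5 + y))
(((x + 5)*4 + V(3)) + F(-3, -7))*H = (((8 + 5)*4 + 3) + 2*(14 - 7 - 3*(-3))/(-5 - 3))*24 = ((13*4 + 3) + 2*(14 - 7 + 9)/(-8))*24 = ((52 + 3) + 2*(-1/8)*16)*24 = (55 - 4)*24 = 51*24 = 1224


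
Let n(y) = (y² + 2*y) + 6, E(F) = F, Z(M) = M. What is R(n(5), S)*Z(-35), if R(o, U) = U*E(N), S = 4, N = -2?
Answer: 280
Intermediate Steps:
n(y) = 6 + y² + 2*y
R(o, U) = -2*U (R(o, U) = U*(-2) = -2*U)
R(n(5), S)*Z(-35) = -2*4*(-35) = -8*(-35) = 280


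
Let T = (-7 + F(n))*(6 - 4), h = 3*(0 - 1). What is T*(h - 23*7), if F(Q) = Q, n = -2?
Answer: 2952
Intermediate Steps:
h = -3 (h = 3*(-1) = -3)
T = -18 (T = (-7 - 2)*(6 - 4) = -9*2 = -18)
T*(h - 23*7) = -18*(-3 - 23*7) = -18*(-3 - 161) = -18*(-164) = 2952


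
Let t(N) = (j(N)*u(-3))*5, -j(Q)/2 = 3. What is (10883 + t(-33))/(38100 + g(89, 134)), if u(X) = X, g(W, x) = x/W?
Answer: 976597/3391034 ≈ 0.28799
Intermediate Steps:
j(Q) = -6 (j(Q) = -2*3 = -6)
t(N) = 90 (t(N) = -6*(-3)*5 = 18*5 = 90)
(10883 + t(-33))/(38100 + g(89, 134)) = (10883 + 90)/(38100 + 134/89) = 10973/(38100 + 134*(1/89)) = 10973/(38100 + 134/89) = 10973/(3391034/89) = 10973*(89/3391034) = 976597/3391034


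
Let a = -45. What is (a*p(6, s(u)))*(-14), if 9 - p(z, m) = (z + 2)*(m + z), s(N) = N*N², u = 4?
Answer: -347130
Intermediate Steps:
s(N) = N³
p(z, m) = 9 - (2 + z)*(m + z) (p(z, m) = 9 - (z + 2)*(m + z) = 9 - (2 + z)*(m + z))
(a*p(6, s(u)))*(-14) = -45*(9 - 1*6² - 2*4³ - 2*6 - 1*4³*6)*(-14) = -45*(9 - 1*36 - 2*64 - 12 - 1*64*6)*(-14) = -45*(9 - 36 - 128 - 12 - 384)*(-14) = -45*(-551)*(-14) = 24795*(-14) = -347130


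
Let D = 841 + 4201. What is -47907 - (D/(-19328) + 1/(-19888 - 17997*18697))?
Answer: -327938761119799651/6845357606080 ≈ -47907.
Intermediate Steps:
D = 5042
-47907 - (D/(-19328) + 1/(-19888 - 17997*18697)) = -47907 - (5042/(-19328) + 1/(-19888 - 17997*18697)) = -47907 - (5042*(-1/19328) + (1/18697)/(-37885)) = -47907 - (-2521/9664 - 1/37885*1/18697) = -47907 - (-2521/9664 - 1/708335845) = -47907 - 1*(-1785714674909/6845357606080) = -47907 + 1785714674909/6845357606080 = -327938761119799651/6845357606080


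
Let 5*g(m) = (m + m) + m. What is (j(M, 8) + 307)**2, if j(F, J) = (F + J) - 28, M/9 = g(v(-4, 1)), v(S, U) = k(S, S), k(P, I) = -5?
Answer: 67600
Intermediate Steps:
v(S, U) = -5
g(m) = 3*m/5 (g(m) = ((m + m) + m)/5 = (2*m + m)/5 = (3*m)/5 = 3*m/5)
M = -27 (M = 9*((3/5)*(-5)) = 9*(-3) = -27)
j(F, J) = -28 + F + J
(j(M, 8) + 307)**2 = ((-28 - 27 + 8) + 307)**2 = (-47 + 307)**2 = 260**2 = 67600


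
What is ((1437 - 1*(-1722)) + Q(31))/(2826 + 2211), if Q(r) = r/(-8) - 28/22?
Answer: 92513/147752 ≈ 0.62614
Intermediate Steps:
Q(r) = -14/11 - r/8 (Q(r) = r*(-⅛) - 28*1/22 = -r/8 - 14/11 = -14/11 - r/8)
((1437 - 1*(-1722)) + Q(31))/(2826 + 2211) = ((1437 - 1*(-1722)) + (-14/11 - ⅛*31))/(2826 + 2211) = ((1437 + 1722) + (-14/11 - 31/8))/5037 = (3159 - 453/88)*(1/5037) = (277539/88)*(1/5037) = 92513/147752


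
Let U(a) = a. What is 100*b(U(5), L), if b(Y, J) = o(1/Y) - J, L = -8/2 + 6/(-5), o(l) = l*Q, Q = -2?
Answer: 480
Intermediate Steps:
o(l) = -2*l (o(l) = l*(-2) = -2*l)
L = -26/5 (L = -8*½ + 6*(-⅕) = -4 - 6/5 = -26/5 ≈ -5.2000)
b(Y, J) = -J - 2/Y (b(Y, J) = -2/Y - J = -J - 2/Y)
100*b(U(5), L) = 100*(-1*(-26/5) - 2/5) = 100*(26/5 - 2*⅕) = 100*(26/5 - ⅖) = 100*(24/5) = 480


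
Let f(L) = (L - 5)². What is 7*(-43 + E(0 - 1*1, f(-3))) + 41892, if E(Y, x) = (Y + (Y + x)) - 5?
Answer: 41990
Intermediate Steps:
f(L) = (-5 + L)²
E(Y, x) = -5 + x + 2*Y (E(Y, x) = (x + 2*Y) - 5 = -5 + x + 2*Y)
7*(-43 + E(0 - 1*1, f(-3))) + 41892 = 7*(-43 + (-5 + (-5 - 3)² + 2*(0 - 1*1))) + 41892 = 7*(-43 + (-5 + (-8)² + 2*(0 - 1))) + 41892 = 7*(-43 + (-5 + 64 + 2*(-1))) + 41892 = 7*(-43 + (-5 + 64 - 2)) + 41892 = 7*(-43 + 57) + 41892 = 7*14 + 41892 = 98 + 41892 = 41990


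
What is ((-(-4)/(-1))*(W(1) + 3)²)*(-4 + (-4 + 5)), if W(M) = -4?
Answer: 12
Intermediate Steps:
((-(-4)/(-1))*(W(1) + 3)²)*(-4 + (-4 + 5)) = ((-(-4)/(-1))*(-4 + 3)²)*(-4 + (-4 + 5)) = (-(-4)*(-1)*(-1)²)*(-4 + 1) = (-1*4*1)*(-3) = -4*1*(-3) = -4*(-3) = 12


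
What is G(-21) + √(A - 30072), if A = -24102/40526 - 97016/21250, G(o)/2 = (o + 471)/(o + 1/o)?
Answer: -9450/221 + 53*I*√794091301169201/8611775 ≈ -42.76 + 173.43*I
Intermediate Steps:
G(o) = 2*(471 + o)/(o + 1/o) (G(o) = 2*((o + 471)/(o + 1/o)) = 2*((471 + o)/(o + 1/o)) = 2*(471 + o)/(o + 1/o))
A = -1110959479/215294375 (A = -24102*1/40526 - 97016*1/21250 = -12051/20263 - 48508/10625 = -1110959479/215294375 ≈ -5.1602)
G(-21) + √(A - 30072) = 2*(-21)*(471 - 21)/(1 + (-21)²) + √(-1110959479/215294375 - 30072) = 2*(-21)*450/(1 + 441) + √(-6475443404479/215294375) = 2*(-21)*450/442 + 53*I*√794091301169201/8611775 = 2*(-21)*(1/442)*450 + 53*I*√794091301169201/8611775 = -9450/221 + 53*I*√794091301169201/8611775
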